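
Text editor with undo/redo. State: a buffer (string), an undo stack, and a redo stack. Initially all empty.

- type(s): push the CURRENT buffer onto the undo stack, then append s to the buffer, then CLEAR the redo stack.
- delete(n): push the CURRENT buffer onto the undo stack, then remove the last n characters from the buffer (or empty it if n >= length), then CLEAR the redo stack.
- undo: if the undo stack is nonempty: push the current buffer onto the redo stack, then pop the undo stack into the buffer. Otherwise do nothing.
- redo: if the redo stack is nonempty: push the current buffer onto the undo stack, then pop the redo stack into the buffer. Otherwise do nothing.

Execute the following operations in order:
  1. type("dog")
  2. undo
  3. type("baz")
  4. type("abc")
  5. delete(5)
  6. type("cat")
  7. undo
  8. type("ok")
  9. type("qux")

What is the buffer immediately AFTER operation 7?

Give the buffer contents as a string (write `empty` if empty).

After op 1 (type): buf='dog' undo_depth=1 redo_depth=0
After op 2 (undo): buf='(empty)' undo_depth=0 redo_depth=1
After op 3 (type): buf='baz' undo_depth=1 redo_depth=0
After op 4 (type): buf='bazabc' undo_depth=2 redo_depth=0
After op 5 (delete): buf='b' undo_depth=3 redo_depth=0
After op 6 (type): buf='bcat' undo_depth=4 redo_depth=0
After op 7 (undo): buf='b' undo_depth=3 redo_depth=1

Answer: b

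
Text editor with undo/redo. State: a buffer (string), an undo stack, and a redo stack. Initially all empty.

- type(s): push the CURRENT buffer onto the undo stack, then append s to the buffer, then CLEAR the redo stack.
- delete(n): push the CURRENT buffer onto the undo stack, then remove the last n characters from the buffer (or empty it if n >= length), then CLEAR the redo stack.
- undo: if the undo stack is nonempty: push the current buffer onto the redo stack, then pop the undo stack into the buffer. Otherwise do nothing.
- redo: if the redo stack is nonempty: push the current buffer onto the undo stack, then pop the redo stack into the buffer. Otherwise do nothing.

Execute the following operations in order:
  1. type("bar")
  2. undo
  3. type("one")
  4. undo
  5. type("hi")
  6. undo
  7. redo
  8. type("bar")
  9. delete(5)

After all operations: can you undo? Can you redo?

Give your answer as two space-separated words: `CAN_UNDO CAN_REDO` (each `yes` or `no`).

Answer: yes no

Derivation:
After op 1 (type): buf='bar' undo_depth=1 redo_depth=0
After op 2 (undo): buf='(empty)' undo_depth=0 redo_depth=1
After op 3 (type): buf='one' undo_depth=1 redo_depth=0
After op 4 (undo): buf='(empty)' undo_depth=0 redo_depth=1
After op 5 (type): buf='hi' undo_depth=1 redo_depth=0
After op 6 (undo): buf='(empty)' undo_depth=0 redo_depth=1
After op 7 (redo): buf='hi' undo_depth=1 redo_depth=0
After op 8 (type): buf='hibar' undo_depth=2 redo_depth=0
After op 9 (delete): buf='(empty)' undo_depth=3 redo_depth=0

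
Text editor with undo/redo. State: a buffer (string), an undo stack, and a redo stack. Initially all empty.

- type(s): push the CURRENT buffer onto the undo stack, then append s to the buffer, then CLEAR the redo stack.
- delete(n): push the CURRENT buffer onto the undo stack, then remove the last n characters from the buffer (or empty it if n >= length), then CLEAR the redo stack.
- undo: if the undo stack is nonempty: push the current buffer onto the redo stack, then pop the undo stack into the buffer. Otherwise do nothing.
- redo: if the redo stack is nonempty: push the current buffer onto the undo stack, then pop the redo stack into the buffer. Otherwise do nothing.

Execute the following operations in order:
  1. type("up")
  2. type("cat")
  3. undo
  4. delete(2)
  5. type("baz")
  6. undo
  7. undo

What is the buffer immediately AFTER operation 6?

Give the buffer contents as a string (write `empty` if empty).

Answer: empty

Derivation:
After op 1 (type): buf='up' undo_depth=1 redo_depth=0
After op 2 (type): buf='upcat' undo_depth=2 redo_depth=0
After op 3 (undo): buf='up' undo_depth=1 redo_depth=1
After op 4 (delete): buf='(empty)' undo_depth=2 redo_depth=0
After op 5 (type): buf='baz' undo_depth=3 redo_depth=0
After op 6 (undo): buf='(empty)' undo_depth=2 redo_depth=1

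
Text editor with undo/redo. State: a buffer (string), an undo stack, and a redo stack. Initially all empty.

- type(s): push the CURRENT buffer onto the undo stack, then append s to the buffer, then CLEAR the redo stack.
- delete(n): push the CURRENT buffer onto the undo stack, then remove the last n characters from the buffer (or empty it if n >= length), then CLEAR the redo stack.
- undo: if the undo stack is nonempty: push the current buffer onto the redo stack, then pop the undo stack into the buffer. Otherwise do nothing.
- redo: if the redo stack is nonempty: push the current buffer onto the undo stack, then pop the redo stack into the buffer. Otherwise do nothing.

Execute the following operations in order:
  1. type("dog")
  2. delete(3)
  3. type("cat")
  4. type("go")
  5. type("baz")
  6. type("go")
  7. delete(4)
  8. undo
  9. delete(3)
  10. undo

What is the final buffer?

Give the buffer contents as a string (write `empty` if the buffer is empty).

After op 1 (type): buf='dog' undo_depth=1 redo_depth=0
After op 2 (delete): buf='(empty)' undo_depth=2 redo_depth=0
After op 3 (type): buf='cat' undo_depth=3 redo_depth=0
After op 4 (type): buf='catgo' undo_depth=4 redo_depth=0
After op 5 (type): buf='catgobaz' undo_depth=5 redo_depth=0
After op 6 (type): buf='catgobazgo' undo_depth=6 redo_depth=0
After op 7 (delete): buf='catgob' undo_depth=7 redo_depth=0
After op 8 (undo): buf='catgobazgo' undo_depth=6 redo_depth=1
After op 9 (delete): buf='catgoba' undo_depth=7 redo_depth=0
After op 10 (undo): buf='catgobazgo' undo_depth=6 redo_depth=1

Answer: catgobazgo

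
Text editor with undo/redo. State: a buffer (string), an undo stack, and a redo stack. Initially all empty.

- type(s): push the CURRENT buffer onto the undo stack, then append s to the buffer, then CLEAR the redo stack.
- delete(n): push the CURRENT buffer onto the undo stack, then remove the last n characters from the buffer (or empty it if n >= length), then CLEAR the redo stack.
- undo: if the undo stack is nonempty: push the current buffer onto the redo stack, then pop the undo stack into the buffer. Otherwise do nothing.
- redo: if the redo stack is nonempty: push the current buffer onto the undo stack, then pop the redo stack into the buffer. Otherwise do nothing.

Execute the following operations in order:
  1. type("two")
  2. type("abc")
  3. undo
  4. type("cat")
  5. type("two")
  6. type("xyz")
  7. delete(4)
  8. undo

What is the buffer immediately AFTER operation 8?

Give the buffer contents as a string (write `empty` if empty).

Answer: twocattwoxyz

Derivation:
After op 1 (type): buf='two' undo_depth=1 redo_depth=0
After op 2 (type): buf='twoabc' undo_depth=2 redo_depth=0
After op 3 (undo): buf='two' undo_depth=1 redo_depth=1
After op 4 (type): buf='twocat' undo_depth=2 redo_depth=0
After op 5 (type): buf='twocattwo' undo_depth=3 redo_depth=0
After op 6 (type): buf='twocattwoxyz' undo_depth=4 redo_depth=0
After op 7 (delete): buf='twocattw' undo_depth=5 redo_depth=0
After op 8 (undo): buf='twocattwoxyz' undo_depth=4 redo_depth=1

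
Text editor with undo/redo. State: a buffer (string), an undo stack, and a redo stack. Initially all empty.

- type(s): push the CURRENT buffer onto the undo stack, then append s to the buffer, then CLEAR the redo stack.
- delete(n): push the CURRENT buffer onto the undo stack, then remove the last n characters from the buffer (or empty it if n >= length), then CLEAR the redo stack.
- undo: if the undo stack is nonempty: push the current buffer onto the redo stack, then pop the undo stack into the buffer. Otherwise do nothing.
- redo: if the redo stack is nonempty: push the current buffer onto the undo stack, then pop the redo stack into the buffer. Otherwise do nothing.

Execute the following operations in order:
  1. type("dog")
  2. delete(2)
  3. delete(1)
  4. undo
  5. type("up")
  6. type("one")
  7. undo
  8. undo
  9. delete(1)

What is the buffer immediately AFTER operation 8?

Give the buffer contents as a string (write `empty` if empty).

After op 1 (type): buf='dog' undo_depth=1 redo_depth=0
After op 2 (delete): buf='d' undo_depth=2 redo_depth=0
After op 3 (delete): buf='(empty)' undo_depth=3 redo_depth=0
After op 4 (undo): buf='d' undo_depth=2 redo_depth=1
After op 5 (type): buf='dup' undo_depth=3 redo_depth=0
After op 6 (type): buf='dupone' undo_depth=4 redo_depth=0
After op 7 (undo): buf='dup' undo_depth=3 redo_depth=1
After op 8 (undo): buf='d' undo_depth=2 redo_depth=2

Answer: d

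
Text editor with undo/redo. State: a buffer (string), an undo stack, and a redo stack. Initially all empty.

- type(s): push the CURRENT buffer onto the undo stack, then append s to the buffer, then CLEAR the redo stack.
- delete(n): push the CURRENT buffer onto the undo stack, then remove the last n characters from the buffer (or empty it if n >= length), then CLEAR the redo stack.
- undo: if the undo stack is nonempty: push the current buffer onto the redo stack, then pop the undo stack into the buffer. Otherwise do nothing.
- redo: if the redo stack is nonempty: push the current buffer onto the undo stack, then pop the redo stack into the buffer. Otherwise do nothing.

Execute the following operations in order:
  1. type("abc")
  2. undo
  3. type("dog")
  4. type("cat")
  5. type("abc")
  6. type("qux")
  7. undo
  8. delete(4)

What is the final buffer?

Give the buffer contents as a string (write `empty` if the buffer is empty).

After op 1 (type): buf='abc' undo_depth=1 redo_depth=0
After op 2 (undo): buf='(empty)' undo_depth=0 redo_depth=1
After op 3 (type): buf='dog' undo_depth=1 redo_depth=0
After op 4 (type): buf='dogcat' undo_depth=2 redo_depth=0
After op 5 (type): buf='dogcatabc' undo_depth=3 redo_depth=0
After op 6 (type): buf='dogcatabcqux' undo_depth=4 redo_depth=0
After op 7 (undo): buf='dogcatabc' undo_depth=3 redo_depth=1
After op 8 (delete): buf='dogca' undo_depth=4 redo_depth=0

Answer: dogca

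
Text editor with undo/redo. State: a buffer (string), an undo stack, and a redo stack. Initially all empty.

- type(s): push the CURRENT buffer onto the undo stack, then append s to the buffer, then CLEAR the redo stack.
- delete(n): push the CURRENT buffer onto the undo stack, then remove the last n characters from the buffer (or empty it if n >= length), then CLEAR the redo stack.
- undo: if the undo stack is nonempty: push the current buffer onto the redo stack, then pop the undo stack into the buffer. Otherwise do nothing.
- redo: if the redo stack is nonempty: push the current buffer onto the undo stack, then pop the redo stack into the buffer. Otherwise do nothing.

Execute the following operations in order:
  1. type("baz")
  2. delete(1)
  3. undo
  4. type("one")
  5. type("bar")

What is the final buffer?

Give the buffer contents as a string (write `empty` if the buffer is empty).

Answer: bazonebar

Derivation:
After op 1 (type): buf='baz' undo_depth=1 redo_depth=0
After op 2 (delete): buf='ba' undo_depth=2 redo_depth=0
After op 3 (undo): buf='baz' undo_depth=1 redo_depth=1
After op 4 (type): buf='bazone' undo_depth=2 redo_depth=0
After op 5 (type): buf='bazonebar' undo_depth=3 redo_depth=0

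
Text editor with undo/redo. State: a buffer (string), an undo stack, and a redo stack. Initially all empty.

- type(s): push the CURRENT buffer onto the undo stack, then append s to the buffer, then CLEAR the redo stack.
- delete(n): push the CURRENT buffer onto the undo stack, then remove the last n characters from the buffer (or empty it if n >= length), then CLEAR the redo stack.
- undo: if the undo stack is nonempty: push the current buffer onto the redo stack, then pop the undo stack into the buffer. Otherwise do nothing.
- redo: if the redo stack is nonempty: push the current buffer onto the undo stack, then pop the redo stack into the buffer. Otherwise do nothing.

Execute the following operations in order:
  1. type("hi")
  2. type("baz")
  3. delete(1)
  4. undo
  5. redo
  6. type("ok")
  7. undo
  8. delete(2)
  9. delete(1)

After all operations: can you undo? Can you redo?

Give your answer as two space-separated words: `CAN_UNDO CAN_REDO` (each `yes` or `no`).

Answer: yes no

Derivation:
After op 1 (type): buf='hi' undo_depth=1 redo_depth=0
After op 2 (type): buf='hibaz' undo_depth=2 redo_depth=0
After op 3 (delete): buf='hiba' undo_depth=3 redo_depth=0
After op 4 (undo): buf='hibaz' undo_depth=2 redo_depth=1
After op 5 (redo): buf='hiba' undo_depth=3 redo_depth=0
After op 6 (type): buf='hibaok' undo_depth=4 redo_depth=0
After op 7 (undo): buf='hiba' undo_depth=3 redo_depth=1
After op 8 (delete): buf='hi' undo_depth=4 redo_depth=0
After op 9 (delete): buf='h' undo_depth=5 redo_depth=0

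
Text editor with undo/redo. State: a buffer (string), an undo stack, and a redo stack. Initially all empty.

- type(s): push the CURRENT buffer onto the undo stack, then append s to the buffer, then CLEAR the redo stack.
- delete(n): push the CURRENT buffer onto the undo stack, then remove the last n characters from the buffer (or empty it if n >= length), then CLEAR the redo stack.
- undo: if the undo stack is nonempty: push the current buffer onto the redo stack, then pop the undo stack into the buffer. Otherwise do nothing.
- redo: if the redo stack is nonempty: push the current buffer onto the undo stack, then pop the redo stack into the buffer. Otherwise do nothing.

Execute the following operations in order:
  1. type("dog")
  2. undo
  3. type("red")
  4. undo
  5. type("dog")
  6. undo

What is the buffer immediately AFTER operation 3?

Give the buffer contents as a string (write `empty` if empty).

Answer: red

Derivation:
After op 1 (type): buf='dog' undo_depth=1 redo_depth=0
After op 2 (undo): buf='(empty)' undo_depth=0 redo_depth=1
After op 3 (type): buf='red' undo_depth=1 redo_depth=0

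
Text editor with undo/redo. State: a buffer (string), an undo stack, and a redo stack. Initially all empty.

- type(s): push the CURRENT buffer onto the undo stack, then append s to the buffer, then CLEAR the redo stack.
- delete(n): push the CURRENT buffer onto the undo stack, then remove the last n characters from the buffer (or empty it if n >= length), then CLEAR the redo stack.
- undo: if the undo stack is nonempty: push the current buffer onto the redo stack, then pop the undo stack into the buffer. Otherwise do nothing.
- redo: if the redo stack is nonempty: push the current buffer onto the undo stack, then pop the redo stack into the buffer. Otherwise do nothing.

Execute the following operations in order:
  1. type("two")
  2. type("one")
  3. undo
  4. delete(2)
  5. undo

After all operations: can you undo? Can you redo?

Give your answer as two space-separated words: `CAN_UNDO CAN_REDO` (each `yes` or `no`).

After op 1 (type): buf='two' undo_depth=1 redo_depth=0
After op 2 (type): buf='twoone' undo_depth=2 redo_depth=0
After op 3 (undo): buf='two' undo_depth=1 redo_depth=1
After op 4 (delete): buf='t' undo_depth=2 redo_depth=0
After op 5 (undo): buf='two' undo_depth=1 redo_depth=1

Answer: yes yes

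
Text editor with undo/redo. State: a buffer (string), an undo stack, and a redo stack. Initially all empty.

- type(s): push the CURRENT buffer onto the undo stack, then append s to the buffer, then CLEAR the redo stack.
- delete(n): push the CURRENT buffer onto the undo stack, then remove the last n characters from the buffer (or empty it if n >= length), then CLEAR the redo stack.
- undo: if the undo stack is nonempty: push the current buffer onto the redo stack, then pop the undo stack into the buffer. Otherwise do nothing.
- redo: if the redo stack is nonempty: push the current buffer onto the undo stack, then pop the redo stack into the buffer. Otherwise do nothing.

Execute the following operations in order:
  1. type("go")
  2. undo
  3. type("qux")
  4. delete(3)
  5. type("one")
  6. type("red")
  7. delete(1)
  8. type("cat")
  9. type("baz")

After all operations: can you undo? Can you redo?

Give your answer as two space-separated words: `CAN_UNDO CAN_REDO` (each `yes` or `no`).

After op 1 (type): buf='go' undo_depth=1 redo_depth=0
After op 2 (undo): buf='(empty)' undo_depth=0 redo_depth=1
After op 3 (type): buf='qux' undo_depth=1 redo_depth=0
After op 4 (delete): buf='(empty)' undo_depth=2 redo_depth=0
After op 5 (type): buf='one' undo_depth=3 redo_depth=0
After op 6 (type): buf='onered' undo_depth=4 redo_depth=0
After op 7 (delete): buf='onere' undo_depth=5 redo_depth=0
After op 8 (type): buf='onerecat' undo_depth=6 redo_depth=0
After op 9 (type): buf='onerecatbaz' undo_depth=7 redo_depth=0

Answer: yes no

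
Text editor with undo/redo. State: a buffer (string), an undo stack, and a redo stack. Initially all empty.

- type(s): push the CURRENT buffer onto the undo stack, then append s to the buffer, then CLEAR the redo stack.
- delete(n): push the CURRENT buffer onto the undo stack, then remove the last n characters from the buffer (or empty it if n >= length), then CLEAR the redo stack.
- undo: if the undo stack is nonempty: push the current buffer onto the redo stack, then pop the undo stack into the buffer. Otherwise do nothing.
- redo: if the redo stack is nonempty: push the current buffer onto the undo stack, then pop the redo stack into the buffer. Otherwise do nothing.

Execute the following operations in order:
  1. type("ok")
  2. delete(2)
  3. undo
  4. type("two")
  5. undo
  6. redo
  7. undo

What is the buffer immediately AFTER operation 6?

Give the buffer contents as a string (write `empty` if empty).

After op 1 (type): buf='ok' undo_depth=1 redo_depth=0
After op 2 (delete): buf='(empty)' undo_depth=2 redo_depth=0
After op 3 (undo): buf='ok' undo_depth=1 redo_depth=1
After op 4 (type): buf='oktwo' undo_depth=2 redo_depth=0
After op 5 (undo): buf='ok' undo_depth=1 redo_depth=1
After op 6 (redo): buf='oktwo' undo_depth=2 redo_depth=0

Answer: oktwo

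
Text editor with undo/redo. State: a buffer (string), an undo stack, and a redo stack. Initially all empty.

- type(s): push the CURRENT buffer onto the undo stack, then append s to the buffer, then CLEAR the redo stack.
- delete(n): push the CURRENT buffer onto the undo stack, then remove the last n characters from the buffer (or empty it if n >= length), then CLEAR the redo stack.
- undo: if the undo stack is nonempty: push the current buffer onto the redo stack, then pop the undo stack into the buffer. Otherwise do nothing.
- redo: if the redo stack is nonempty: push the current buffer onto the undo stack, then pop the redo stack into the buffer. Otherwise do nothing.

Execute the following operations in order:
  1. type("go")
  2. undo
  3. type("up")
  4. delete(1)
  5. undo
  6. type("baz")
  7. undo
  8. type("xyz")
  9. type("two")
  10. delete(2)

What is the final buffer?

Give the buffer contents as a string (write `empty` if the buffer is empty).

Answer: upxyzt

Derivation:
After op 1 (type): buf='go' undo_depth=1 redo_depth=0
After op 2 (undo): buf='(empty)' undo_depth=0 redo_depth=1
After op 3 (type): buf='up' undo_depth=1 redo_depth=0
After op 4 (delete): buf='u' undo_depth=2 redo_depth=0
After op 5 (undo): buf='up' undo_depth=1 redo_depth=1
After op 6 (type): buf='upbaz' undo_depth=2 redo_depth=0
After op 7 (undo): buf='up' undo_depth=1 redo_depth=1
After op 8 (type): buf='upxyz' undo_depth=2 redo_depth=0
After op 9 (type): buf='upxyztwo' undo_depth=3 redo_depth=0
After op 10 (delete): buf='upxyzt' undo_depth=4 redo_depth=0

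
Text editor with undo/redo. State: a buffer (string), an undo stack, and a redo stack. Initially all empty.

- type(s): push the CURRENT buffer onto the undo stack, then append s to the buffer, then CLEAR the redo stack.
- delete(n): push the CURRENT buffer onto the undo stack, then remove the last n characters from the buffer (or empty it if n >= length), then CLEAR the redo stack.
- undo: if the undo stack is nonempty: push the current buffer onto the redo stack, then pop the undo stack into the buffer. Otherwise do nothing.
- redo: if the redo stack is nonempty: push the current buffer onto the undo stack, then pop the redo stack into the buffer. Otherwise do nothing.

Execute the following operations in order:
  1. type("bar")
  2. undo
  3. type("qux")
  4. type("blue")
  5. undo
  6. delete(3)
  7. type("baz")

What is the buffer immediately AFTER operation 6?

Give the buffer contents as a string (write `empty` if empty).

Answer: empty

Derivation:
After op 1 (type): buf='bar' undo_depth=1 redo_depth=0
After op 2 (undo): buf='(empty)' undo_depth=0 redo_depth=1
After op 3 (type): buf='qux' undo_depth=1 redo_depth=0
After op 4 (type): buf='quxblue' undo_depth=2 redo_depth=0
After op 5 (undo): buf='qux' undo_depth=1 redo_depth=1
After op 6 (delete): buf='(empty)' undo_depth=2 redo_depth=0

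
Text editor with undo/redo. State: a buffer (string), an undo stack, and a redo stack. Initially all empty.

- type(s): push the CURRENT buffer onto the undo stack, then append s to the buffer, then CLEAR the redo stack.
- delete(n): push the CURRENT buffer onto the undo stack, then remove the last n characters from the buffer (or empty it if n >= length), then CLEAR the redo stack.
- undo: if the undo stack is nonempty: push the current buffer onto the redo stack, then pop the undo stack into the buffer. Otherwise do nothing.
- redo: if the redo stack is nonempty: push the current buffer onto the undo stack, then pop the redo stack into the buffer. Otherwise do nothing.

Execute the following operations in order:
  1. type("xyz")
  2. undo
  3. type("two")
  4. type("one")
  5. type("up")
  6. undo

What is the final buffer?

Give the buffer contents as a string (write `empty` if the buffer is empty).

After op 1 (type): buf='xyz' undo_depth=1 redo_depth=0
After op 2 (undo): buf='(empty)' undo_depth=0 redo_depth=1
After op 3 (type): buf='two' undo_depth=1 redo_depth=0
After op 4 (type): buf='twoone' undo_depth=2 redo_depth=0
After op 5 (type): buf='twooneup' undo_depth=3 redo_depth=0
After op 6 (undo): buf='twoone' undo_depth=2 redo_depth=1

Answer: twoone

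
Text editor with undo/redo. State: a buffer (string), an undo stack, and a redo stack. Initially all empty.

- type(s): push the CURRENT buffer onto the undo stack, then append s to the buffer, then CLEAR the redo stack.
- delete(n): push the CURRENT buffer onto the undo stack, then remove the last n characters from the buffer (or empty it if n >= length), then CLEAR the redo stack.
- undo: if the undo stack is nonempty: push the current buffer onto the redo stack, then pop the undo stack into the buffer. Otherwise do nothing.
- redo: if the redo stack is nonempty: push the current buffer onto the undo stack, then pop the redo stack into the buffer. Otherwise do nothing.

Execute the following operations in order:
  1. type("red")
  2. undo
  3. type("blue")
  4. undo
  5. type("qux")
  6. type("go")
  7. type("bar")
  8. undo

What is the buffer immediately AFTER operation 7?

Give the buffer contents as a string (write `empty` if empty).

Answer: quxgobar

Derivation:
After op 1 (type): buf='red' undo_depth=1 redo_depth=0
After op 2 (undo): buf='(empty)' undo_depth=0 redo_depth=1
After op 3 (type): buf='blue' undo_depth=1 redo_depth=0
After op 4 (undo): buf='(empty)' undo_depth=0 redo_depth=1
After op 5 (type): buf='qux' undo_depth=1 redo_depth=0
After op 6 (type): buf='quxgo' undo_depth=2 redo_depth=0
After op 7 (type): buf='quxgobar' undo_depth=3 redo_depth=0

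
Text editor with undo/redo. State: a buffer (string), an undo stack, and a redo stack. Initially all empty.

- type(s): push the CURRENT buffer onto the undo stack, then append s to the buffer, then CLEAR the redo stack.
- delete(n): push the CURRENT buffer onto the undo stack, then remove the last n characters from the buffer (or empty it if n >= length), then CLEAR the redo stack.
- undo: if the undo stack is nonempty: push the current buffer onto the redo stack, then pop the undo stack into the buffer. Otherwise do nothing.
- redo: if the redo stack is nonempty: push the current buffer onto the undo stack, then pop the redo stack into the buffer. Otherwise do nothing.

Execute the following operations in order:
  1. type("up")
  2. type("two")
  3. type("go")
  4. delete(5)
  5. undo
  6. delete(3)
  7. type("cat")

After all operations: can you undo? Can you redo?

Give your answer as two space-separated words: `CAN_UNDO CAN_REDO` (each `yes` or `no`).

After op 1 (type): buf='up' undo_depth=1 redo_depth=0
After op 2 (type): buf='uptwo' undo_depth=2 redo_depth=0
After op 3 (type): buf='uptwogo' undo_depth=3 redo_depth=0
After op 4 (delete): buf='up' undo_depth=4 redo_depth=0
After op 5 (undo): buf='uptwogo' undo_depth=3 redo_depth=1
After op 6 (delete): buf='uptw' undo_depth=4 redo_depth=0
After op 7 (type): buf='uptwcat' undo_depth=5 redo_depth=0

Answer: yes no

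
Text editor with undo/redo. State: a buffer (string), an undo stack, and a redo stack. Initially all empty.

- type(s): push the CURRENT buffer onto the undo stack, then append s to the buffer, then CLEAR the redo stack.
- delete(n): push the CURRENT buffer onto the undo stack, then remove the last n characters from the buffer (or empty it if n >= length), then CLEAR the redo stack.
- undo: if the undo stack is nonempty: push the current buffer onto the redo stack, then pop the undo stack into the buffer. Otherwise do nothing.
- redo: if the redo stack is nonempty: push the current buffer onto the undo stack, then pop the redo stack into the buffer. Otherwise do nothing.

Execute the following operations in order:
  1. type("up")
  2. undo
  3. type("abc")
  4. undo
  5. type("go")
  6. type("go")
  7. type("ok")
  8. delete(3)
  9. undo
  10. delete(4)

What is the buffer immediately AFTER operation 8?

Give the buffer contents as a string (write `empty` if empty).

Answer: gog

Derivation:
After op 1 (type): buf='up' undo_depth=1 redo_depth=0
After op 2 (undo): buf='(empty)' undo_depth=0 redo_depth=1
After op 3 (type): buf='abc' undo_depth=1 redo_depth=0
After op 4 (undo): buf='(empty)' undo_depth=0 redo_depth=1
After op 5 (type): buf='go' undo_depth=1 redo_depth=0
After op 6 (type): buf='gogo' undo_depth=2 redo_depth=0
After op 7 (type): buf='gogook' undo_depth=3 redo_depth=0
After op 8 (delete): buf='gog' undo_depth=4 redo_depth=0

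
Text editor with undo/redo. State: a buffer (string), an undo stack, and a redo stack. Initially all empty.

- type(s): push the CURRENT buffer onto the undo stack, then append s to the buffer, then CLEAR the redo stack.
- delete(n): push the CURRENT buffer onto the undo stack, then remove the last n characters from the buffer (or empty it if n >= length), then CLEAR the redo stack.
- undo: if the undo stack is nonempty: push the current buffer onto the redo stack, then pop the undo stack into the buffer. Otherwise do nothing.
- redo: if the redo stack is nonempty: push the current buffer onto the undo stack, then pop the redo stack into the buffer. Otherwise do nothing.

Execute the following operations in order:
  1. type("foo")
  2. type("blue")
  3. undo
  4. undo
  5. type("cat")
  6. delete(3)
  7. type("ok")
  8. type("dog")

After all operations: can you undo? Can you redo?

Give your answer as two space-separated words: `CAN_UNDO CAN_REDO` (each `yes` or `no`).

Answer: yes no

Derivation:
After op 1 (type): buf='foo' undo_depth=1 redo_depth=0
After op 2 (type): buf='fooblue' undo_depth=2 redo_depth=0
After op 3 (undo): buf='foo' undo_depth=1 redo_depth=1
After op 4 (undo): buf='(empty)' undo_depth=0 redo_depth=2
After op 5 (type): buf='cat' undo_depth=1 redo_depth=0
After op 6 (delete): buf='(empty)' undo_depth=2 redo_depth=0
After op 7 (type): buf='ok' undo_depth=3 redo_depth=0
After op 8 (type): buf='okdog' undo_depth=4 redo_depth=0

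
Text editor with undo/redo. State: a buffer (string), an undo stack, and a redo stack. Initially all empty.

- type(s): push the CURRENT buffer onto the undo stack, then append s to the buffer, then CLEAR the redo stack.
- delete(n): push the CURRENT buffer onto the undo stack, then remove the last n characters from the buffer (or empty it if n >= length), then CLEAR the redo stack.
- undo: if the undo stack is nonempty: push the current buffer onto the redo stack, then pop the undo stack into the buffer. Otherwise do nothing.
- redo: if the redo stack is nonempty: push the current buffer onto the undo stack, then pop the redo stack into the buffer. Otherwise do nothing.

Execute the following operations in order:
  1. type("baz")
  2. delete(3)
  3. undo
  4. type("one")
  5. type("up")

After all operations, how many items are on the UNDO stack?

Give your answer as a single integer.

After op 1 (type): buf='baz' undo_depth=1 redo_depth=0
After op 2 (delete): buf='(empty)' undo_depth=2 redo_depth=0
After op 3 (undo): buf='baz' undo_depth=1 redo_depth=1
After op 4 (type): buf='bazone' undo_depth=2 redo_depth=0
After op 5 (type): buf='bazoneup' undo_depth=3 redo_depth=0

Answer: 3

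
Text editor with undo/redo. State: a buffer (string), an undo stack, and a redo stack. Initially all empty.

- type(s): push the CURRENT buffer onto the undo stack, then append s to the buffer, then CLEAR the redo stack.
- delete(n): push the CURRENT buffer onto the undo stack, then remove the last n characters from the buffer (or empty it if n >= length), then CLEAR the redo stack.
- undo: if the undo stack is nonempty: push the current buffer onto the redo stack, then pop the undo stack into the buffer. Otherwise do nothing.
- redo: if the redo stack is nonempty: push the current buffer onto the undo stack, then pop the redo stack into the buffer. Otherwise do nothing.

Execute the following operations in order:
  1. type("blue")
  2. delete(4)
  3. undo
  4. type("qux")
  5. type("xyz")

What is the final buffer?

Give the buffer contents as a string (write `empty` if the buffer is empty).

Answer: bluequxxyz

Derivation:
After op 1 (type): buf='blue' undo_depth=1 redo_depth=0
After op 2 (delete): buf='(empty)' undo_depth=2 redo_depth=0
After op 3 (undo): buf='blue' undo_depth=1 redo_depth=1
After op 4 (type): buf='bluequx' undo_depth=2 redo_depth=0
After op 5 (type): buf='bluequxxyz' undo_depth=3 redo_depth=0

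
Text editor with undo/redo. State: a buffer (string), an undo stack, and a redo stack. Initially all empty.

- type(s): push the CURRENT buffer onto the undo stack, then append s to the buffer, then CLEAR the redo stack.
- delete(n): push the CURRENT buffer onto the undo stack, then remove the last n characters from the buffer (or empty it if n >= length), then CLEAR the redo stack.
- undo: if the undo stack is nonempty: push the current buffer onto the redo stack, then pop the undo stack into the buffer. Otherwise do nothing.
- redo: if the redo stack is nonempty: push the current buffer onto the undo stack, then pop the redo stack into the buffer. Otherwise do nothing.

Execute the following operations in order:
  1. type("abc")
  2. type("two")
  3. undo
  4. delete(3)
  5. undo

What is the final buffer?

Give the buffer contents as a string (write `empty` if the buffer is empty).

After op 1 (type): buf='abc' undo_depth=1 redo_depth=0
After op 2 (type): buf='abctwo' undo_depth=2 redo_depth=0
After op 3 (undo): buf='abc' undo_depth=1 redo_depth=1
After op 4 (delete): buf='(empty)' undo_depth=2 redo_depth=0
After op 5 (undo): buf='abc' undo_depth=1 redo_depth=1

Answer: abc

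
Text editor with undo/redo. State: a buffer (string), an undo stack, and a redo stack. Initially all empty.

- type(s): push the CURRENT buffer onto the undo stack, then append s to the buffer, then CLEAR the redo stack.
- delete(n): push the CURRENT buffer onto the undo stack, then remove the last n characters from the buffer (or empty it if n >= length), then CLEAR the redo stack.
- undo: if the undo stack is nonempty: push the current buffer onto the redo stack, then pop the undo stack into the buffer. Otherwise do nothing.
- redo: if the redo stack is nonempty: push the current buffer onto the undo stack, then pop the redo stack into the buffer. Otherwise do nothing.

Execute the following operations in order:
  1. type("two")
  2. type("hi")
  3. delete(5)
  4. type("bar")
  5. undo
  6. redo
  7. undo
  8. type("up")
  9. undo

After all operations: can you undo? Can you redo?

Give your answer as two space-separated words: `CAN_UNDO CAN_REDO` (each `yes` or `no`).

Answer: yes yes

Derivation:
After op 1 (type): buf='two' undo_depth=1 redo_depth=0
After op 2 (type): buf='twohi' undo_depth=2 redo_depth=0
After op 3 (delete): buf='(empty)' undo_depth=3 redo_depth=0
After op 4 (type): buf='bar' undo_depth=4 redo_depth=0
After op 5 (undo): buf='(empty)' undo_depth=3 redo_depth=1
After op 6 (redo): buf='bar' undo_depth=4 redo_depth=0
After op 7 (undo): buf='(empty)' undo_depth=3 redo_depth=1
After op 8 (type): buf='up' undo_depth=4 redo_depth=0
After op 9 (undo): buf='(empty)' undo_depth=3 redo_depth=1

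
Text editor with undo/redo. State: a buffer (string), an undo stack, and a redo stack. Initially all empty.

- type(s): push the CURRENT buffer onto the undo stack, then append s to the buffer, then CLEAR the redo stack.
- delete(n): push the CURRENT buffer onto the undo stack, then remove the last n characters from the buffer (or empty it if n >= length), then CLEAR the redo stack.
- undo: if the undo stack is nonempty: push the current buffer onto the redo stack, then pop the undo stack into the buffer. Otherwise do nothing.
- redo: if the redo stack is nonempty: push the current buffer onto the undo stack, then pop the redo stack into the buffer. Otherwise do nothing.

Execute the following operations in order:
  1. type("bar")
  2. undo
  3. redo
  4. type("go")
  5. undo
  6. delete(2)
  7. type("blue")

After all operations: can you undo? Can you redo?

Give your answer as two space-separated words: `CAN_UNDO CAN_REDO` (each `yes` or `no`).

Answer: yes no

Derivation:
After op 1 (type): buf='bar' undo_depth=1 redo_depth=0
After op 2 (undo): buf='(empty)' undo_depth=0 redo_depth=1
After op 3 (redo): buf='bar' undo_depth=1 redo_depth=0
After op 4 (type): buf='bargo' undo_depth=2 redo_depth=0
After op 5 (undo): buf='bar' undo_depth=1 redo_depth=1
After op 6 (delete): buf='b' undo_depth=2 redo_depth=0
After op 7 (type): buf='bblue' undo_depth=3 redo_depth=0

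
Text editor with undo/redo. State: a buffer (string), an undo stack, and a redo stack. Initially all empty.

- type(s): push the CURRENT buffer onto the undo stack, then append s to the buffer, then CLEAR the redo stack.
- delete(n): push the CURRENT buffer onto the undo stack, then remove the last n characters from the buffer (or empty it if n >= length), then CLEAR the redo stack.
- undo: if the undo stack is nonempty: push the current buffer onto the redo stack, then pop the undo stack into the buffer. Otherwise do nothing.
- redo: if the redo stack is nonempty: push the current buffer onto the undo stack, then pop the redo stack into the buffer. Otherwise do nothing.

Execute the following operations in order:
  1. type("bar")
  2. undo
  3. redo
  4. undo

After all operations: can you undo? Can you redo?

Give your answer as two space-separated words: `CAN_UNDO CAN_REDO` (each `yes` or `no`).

After op 1 (type): buf='bar' undo_depth=1 redo_depth=0
After op 2 (undo): buf='(empty)' undo_depth=0 redo_depth=1
After op 3 (redo): buf='bar' undo_depth=1 redo_depth=0
After op 4 (undo): buf='(empty)' undo_depth=0 redo_depth=1

Answer: no yes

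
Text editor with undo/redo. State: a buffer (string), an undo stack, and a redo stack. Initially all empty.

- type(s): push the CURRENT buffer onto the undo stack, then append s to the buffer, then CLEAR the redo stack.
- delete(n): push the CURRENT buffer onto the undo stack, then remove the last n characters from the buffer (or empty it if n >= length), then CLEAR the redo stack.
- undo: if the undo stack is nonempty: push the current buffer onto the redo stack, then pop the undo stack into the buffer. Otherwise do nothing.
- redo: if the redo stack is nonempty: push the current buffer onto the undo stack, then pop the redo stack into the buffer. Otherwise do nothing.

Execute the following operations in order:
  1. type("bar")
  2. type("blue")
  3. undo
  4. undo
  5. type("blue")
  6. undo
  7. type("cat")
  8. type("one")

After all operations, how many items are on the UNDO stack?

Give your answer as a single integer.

Answer: 2

Derivation:
After op 1 (type): buf='bar' undo_depth=1 redo_depth=0
After op 2 (type): buf='barblue' undo_depth=2 redo_depth=0
After op 3 (undo): buf='bar' undo_depth=1 redo_depth=1
After op 4 (undo): buf='(empty)' undo_depth=0 redo_depth=2
After op 5 (type): buf='blue' undo_depth=1 redo_depth=0
After op 6 (undo): buf='(empty)' undo_depth=0 redo_depth=1
After op 7 (type): buf='cat' undo_depth=1 redo_depth=0
After op 8 (type): buf='catone' undo_depth=2 redo_depth=0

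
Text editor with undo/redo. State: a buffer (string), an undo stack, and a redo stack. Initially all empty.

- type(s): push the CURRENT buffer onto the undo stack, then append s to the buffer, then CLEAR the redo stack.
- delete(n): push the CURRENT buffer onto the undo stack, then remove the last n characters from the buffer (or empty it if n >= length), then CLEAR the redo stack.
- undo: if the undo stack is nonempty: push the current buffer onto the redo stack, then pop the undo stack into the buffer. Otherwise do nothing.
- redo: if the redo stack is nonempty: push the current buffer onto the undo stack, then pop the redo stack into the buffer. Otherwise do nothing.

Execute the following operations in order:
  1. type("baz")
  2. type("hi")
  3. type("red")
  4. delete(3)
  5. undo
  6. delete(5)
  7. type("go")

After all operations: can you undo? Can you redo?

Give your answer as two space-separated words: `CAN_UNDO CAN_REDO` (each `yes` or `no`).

After op 1 (type): buf='baz' undo_depth=1 redo_depth=0
After op 2 (type): buf='bazhi' undo_depth=2 redo_depth=0
After op 3 (type): buf='bazhired' undo_depth=3 redo_depth=0
After op 4 (delete): buf='bazhi' undo_depth=4 redo_depth=0
After op 5 (undo): buf='bazhired' undo_depth=3 redo_depth=1
After op 6 (delete): buf='baz' undo_depth=4 redo_depth=0
After op 7 (type): buf='bazgo' undo_depth=5 redo_depth=0

Answer: yes no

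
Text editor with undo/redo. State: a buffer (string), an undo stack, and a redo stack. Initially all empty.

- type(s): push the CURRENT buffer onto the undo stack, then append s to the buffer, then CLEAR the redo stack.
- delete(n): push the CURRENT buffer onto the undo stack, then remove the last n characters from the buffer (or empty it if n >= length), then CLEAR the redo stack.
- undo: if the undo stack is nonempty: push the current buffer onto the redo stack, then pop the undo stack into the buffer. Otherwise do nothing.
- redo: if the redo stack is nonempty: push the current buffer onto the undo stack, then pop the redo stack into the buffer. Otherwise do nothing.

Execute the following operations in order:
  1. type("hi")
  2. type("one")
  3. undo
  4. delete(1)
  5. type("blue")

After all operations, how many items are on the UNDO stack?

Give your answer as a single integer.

After op 1 (type): buf='hi' undo_depth=1 redo_depth=0
After op 2 (type): buf='hione' undo_depth=2 redo_depth=0
After op 3 (undo): buf='hi' undo_depth=1 redo_depth=1
After op 4 (delete): buf='h' undo_depth=2 redo_depth=0
After op 5 (type): buf='hblue' undo_depth=3 redo_depth=0

Answer: 3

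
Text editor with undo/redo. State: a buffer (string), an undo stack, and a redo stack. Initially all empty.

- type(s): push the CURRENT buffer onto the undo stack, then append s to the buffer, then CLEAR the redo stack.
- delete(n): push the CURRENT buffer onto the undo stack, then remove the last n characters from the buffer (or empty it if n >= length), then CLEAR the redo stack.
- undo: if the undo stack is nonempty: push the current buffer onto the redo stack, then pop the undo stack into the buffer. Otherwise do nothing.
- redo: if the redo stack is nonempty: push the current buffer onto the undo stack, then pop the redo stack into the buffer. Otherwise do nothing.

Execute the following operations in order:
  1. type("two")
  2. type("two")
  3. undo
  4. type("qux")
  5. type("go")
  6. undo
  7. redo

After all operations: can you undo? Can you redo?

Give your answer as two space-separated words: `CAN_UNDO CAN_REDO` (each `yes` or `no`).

Answer: yes no

Derivation:
After op 1 (type): buf='two' undo_depth=1 redo_depth=0
After op 2 (type): buf='twotwo' undo_depth=2 redo_depth=0
After op 3 (undo): buf='two' undo_depth=1 redo_depth=1
After op 4 (type): buf='twoqux' undo_depth=2 redo_depth=0
After op 5 (type): buf='twoquxgo' undo_depth=3 redo_depth=0
After op 6 (undo): buf='twoqux' undo_depth=2 redo_depth=1
After op 7 (redo): buf='twoquxgo' undo_depth=3 redo_depth=0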